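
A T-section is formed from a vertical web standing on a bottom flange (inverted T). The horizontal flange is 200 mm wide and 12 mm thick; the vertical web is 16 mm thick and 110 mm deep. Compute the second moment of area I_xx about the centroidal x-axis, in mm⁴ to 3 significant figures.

Decompose the section into non-overlapping parts with the origin at the bottom-left of its bounding rectangle.
Flange: 200 × 12, A = 2 400 mm², y = 6 mm, Ī = 28 800 mm⁴.
Web: 16 × 110, A = 1 760 mm², y = 67 mm, Ī = 1 774 667 mm⁴.
Centroid: ȳ = ΣA·y / ΣA = 31.808 mm.
Transfer each piece to the centroidal x-axis using Ī + A·d² with d = y − 31.808:
  flange: d = -25.808 mm → contributes +1 627 289 mm⁴
  web: d = 35.192 mm → contributes +3 954 424 mm⁴
Total I = 5 581 713 mm⁴.

I_xx ≈ 5.58 × 10⁶ mm⁴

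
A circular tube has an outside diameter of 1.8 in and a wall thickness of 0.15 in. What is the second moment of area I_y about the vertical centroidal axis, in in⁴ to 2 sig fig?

I_y ≈ 0.27 in⁴

Treat the section as a set of non-overlapping primitives; coordinates are from the bounding-box lower-left.
Outer circle: ⌀1.8, A = 2.545 in², x = 0.9 in, Ī = 0.5153 in⁴.
Bore (subtracted): ⌀1.5, A = 1.767 in², x = 0.9 in, Ī = 0.2485 in⁴.
By symmetry the centroid is at mid-width, x̄ = 0.9 in.
All pieces are centred on the vertical centroidal axis, so I = ΣĪ (holes subtracted) = 0.2668 in⁴.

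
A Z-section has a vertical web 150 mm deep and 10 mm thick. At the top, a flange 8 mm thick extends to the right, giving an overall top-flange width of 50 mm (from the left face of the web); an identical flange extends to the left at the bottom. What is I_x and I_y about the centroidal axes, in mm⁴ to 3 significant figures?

Treat the section as a set of non-overlapping primitives; coordinates are from the bounding-box lower-left.
Web: 10 × 150, A = 1 500 mm², y = 75 mm, Ī = 2 812 500 mm⁴.
Top flange (beyond web): 40 × 8, A = 320 mm², y = 146 mm, Ī = 1706.7 mm⁴.
Bottom flange (beyond web): 40 × 8, A = 320 mm², y = 4 mm, Ī = 1706.7 mm⁴.
Centroid: ȳ = ΣA·y / ΣA = 75 mm.
Transfer each piece to the centroidal x-axis using Ī + A·d² with d = y − 75:
  web: d = 0 mm → contributes +2 812 500 mm⁴
  top flange (beyond web): d = 71 mm → contributes +1 614 827 mm⁴
  bottom flange (beyond web): d = -71 mm → contributes +1 614 827 mm⁴
Total I = 6 042 153 mm⁴.
For the y-axis: x̄ = 45 mm.
Repeating about the centroidal y-axis gives I_y = 497 833 mm⁴.

I_x ≈ 6.04 × 10⁶ mm⁴, I_y ≈ 4.98 × 10⁵ mm⁴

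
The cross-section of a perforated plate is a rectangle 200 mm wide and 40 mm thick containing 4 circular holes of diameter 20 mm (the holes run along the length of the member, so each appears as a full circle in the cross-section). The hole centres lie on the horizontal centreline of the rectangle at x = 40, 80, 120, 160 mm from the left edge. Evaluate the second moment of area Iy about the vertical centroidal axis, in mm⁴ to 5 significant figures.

Iy ≈ 2.4122 × 10⁷ mm⁴

Decompose the section into non-overlapping parts with the origin at the bottom-left of its bounding rectangle.
Plate: 200 × 40, A = 8 000 mm², x = 100 mm, Ī = 26 666 667 mm⁴.
Hole 1 (subtracted): ⌀20, A = 314.1593 mm², x = 40 mm, Ī = 7853.982 mm⁴.
Hole 2 (subtracted): ⌀20, A = 314.1593 mm², x = 80 mm, Ī = 7853.982 mm⁴.
Hole 3 (subtracted): ⌀20, A = 314.1593 mm², x = 120 mm, Ī = 7853.982 mm⁴.
Hole 4 (subtracted): ⌀20, A = 314.1593 mm², x = 160 mm, Ī = 7853.982 mm⁴.
By symmetry the centroid is at mid-width, x̄ = 100 mm.
Transfer each piece to the vertical centroidal axis using Ī + A·d² with d = x − 100:
  plate: d = 0 mm → contributes +26 666 667 mm⁴
  hole 1: d = -60 mm → contributes −1 138 827 mm⁴
  hole 2: d = -20 mm → contributes −133517.7 mm⁴
  hole 3: d = 20 mm → contributes −133517.7 mm⁴
  hole 4: d = 60 mm → contributes −1 138 827 mm⁴
Total I = 24 121 977 mm⁴.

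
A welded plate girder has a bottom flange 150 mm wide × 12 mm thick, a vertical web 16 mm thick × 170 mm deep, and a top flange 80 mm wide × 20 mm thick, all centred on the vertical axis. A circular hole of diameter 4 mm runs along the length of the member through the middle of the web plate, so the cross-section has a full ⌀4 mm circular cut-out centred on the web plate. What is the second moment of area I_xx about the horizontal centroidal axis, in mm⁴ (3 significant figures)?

Treat the section as a set of non-overlapping primitives; coordinates are from the bounding-box lower-left.
Bottom plate: 150 × 12, A = 1 800 mm², y = 6 mm, Ī = 21 600 mm⁴.
Web plate: 16 × 170, A = 2 720 mm², y = 97 mm, Ī = 6 550 667 mm⁴.
Top plate: 80 × 20, A = 1 600 mm², y = 192 mm, Ī = 53 333 mm⁴.
Hole (subtracted): ⌀4, A = 12.566 mm², y = 97 mm, Ī = 12.566 mm⁴.
Centroid: ȳ = ΣA·y / ΣA = 95.068 mm.
Transfer each piece to the horizontal centroidal axis using Ī + A·d² with d = y − 95.068:
  bottom plate: d = -89.068 mm → contributes +14 301 173 mm⁴
  web plate: d = 1.9321 mm → contributes +6 560 820 mm⁴
  top plate: d = 96.932 mm → contributes +15 086 656 mm⁴
  hole: d = 1.9321 mm → contributes −59.475 mm⁴
Total I = 35 948 589 mm⁴.

I_xx ≈ 3.59 × 10⁷ mm⁴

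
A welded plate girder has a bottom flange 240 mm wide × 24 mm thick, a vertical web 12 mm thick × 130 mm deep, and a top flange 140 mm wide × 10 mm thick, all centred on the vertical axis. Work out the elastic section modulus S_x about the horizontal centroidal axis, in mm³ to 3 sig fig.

Break the section into simple shapes (no overlaps), measuring from the bottom-left corner of the bounding box.
Bottom plate: 240 × 24, A = 5 760 mm², y = 12 mm, Ī = 276 480 mm⁴.
Web plate: 12 × 130, A = 1 560 mm², y = 89 mm, Ī = 2 197 000 mm⁴.
Top plate: 140 × 10, A = 1 400 mm², y = 159 mm, Ī = 11 667 mm⁴.
Centroid: ȳ = ΣA·y / ΣA = 49.376 mm.
Transfer each piece to the horizontal centroidal axis using Ī + A·d² with d = y − 49.376:
  bottom plate: d = -37.376 mm → contributes +8 323 064 mm⁴
  web plate: d = 39.624 mm → contributes +4 646 278 mm⁴
  top plate: d = 109.62 mm → contributes +16 836 012 mm⁴
Total I = 29 805 353 mm⁴.
Extreme fibre distance c = 114.62 mm; S = I/c = 260 027 mm³.

S_x ≈ 2.60 × 10⁵ mm³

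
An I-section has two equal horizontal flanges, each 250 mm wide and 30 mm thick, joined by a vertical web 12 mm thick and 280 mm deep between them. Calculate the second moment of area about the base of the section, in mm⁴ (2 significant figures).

Treat the section as a set of non-overlapping primitives; coordinates are from the bounding-box lower-left.
Bottom flange: 250 × 30, A = 7 500 mm², y = 15 mm, Ī = 562 500 mm⁴.
Web: 12 × 280, A = 3 360 mm², y = 170 mm, Ī = 21 952 000 mm⁴.
Top flange: 250 × 30, A = 7 500 mm², y = 325 mm, Ī = 562 500 mm⁴.
Transfer each piece to the base of the section using Ī + A·d² with d = y − 0:
  bottom flange: d = 15 mm → contributes +2 250 000 mm⁴
  web: d = 170 mm → contributes +119 056 000 mm⁴
  top flange: d = 325 mm → contributes +792 750 000 mm⁴
Total I = 914 056 000 mm⁴.

I_base ≈ 9.1 × 10⁸ mm⁴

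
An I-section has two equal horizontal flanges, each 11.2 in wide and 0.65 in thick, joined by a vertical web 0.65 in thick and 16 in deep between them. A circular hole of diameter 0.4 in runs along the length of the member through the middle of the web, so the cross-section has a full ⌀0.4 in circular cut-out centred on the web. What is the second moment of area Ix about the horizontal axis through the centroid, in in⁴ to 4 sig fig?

Ix ≈ 1231 in⁴

Decompose the section into non-overlapping parts with the origin at the bottom-left of its bounding rectangle.
Bottom flange: 11.2 × 0.65, A = 7.28 in², y = 0.325 in, Ī = 0.256317 in⁴.
Web: 0.65 × 16, A = 10.4 in², y = 8.65 in, Ī = 221.867 in⁴.
Top flange: 11.2 × 0.65, A = 7.28 in², y = 16.975 in, Ī = 0.256317 in⁴.
Hole (subtracted): ⌀0.4, A = 0.125664 in², y = 8.65 in, Ī = 0.00125664 in⁴.
By symmetry the centroid is at mid-height, ȳ = 8.65 in.
Transfer each piece to the horizontal axis through the centroid using Ī + A·d² with d = y − 8.65:
  bottom flange: d = -8.325 in → contributes +504.801 in⁴
  web: d = 0 in → contributes +221.867 in⁴
  top flange: d = 8.325 in → contributes +504.801 in⁴
  hole: d = 0 in → contributes −0.00125664 in⁴
Total I = 1231.47 in⁴.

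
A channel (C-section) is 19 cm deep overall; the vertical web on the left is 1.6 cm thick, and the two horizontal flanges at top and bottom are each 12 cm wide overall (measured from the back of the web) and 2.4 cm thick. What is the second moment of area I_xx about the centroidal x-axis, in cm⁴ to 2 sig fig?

Break the section into simple shapes (no overlaps), measuring from the bottom-left corner of the bounding box.
Web: 1.6 × 19, A = 30.4 cm², y = 9.5 cm, Ī = 914.5 cm⁴.
Top flange (beyond web): 10.4 × 2.4, A = 24.96 cm², y = 17.8 cm, Ī = 11.98 cm⁴.
Bottom flange (beyond web): 10.4 × 2.4, A = 24.96 cm², y = 1.2 cm, Ī = 11.98 cm⁴.
By symmetry the centroid is at mid-height, ȳ = 9.5 cm.
Transfer each piece to the centroidal x-axis using Ī + A·d² with d = y − 9.5:
  web: d = 0 cm → contributes +914.5 cm⁴
  top flange (beyond web): d = 8.3 cm → contributes +1 731 cm⁴
  bottom flange (beyond web): d = -8.3 cm → contributes +1 731 cm⁴
Total I = 4 377 cm⁴.

I_xx ≈ 4400 cm⁴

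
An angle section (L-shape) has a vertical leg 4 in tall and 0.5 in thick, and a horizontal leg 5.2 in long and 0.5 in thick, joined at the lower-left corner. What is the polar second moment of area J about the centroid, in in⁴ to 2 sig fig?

J ≈ 18 in⁴

Treat the section as a set of non-overlapping primitives; coordinates are from the bounding-box lower-left.
Vertical leg: 0.5 × 4, A = 2 in², y = 2 in, Ī = 2.667 in⁴.
Horizontal leg (remainder): 4.7 × 0.5, A = 2.35 in², y = 0.25 in, Ī = 0.04896 in⁴.
Centroid: ȳ = ΣA·y / ΣA = 1.055 in.
Transfer each piece to the centroidal x-axis using Ī + A·d² with d = y − 1.055:
  vertical leg: d = 0.9454 in → contributes +4.454 in⁴
  horizontal leg (remainder): d = -0.8046 in → contributes +1.57 in⁴
Total I = 6.025 in⁴.
For the y-axis: x̄ = 1.655 in.
Repeating about the centroidal y-axis gives I_y = 11.67 in⁴.
Polar second moment: J = I_x + I_y = 17.7 in⁴.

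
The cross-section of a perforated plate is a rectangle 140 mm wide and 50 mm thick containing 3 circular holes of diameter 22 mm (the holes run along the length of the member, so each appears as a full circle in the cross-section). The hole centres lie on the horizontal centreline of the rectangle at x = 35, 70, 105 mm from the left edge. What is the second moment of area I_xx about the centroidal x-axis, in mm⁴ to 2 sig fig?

Decompose the section into non-overlapping parts with the origin at the bottom-left of its bounding rectangle.
Plate: 140 × 50, A = 7 000 mm², y = 25 mm, Ī = 1 458 333 mm⁴.
Hole 1 (subtracted): ⌀22, A = 380.1 mm², y = 25 mm, Ī = 11 499 mm⁴.
Hole 2 (subtracted): ⌀22, A = 380.1 mm², y = 25 mm, Ī = 11 499 mm⁴.
Hole 3 (subtracted): ⌀22, A = 380.1 mm², y = 25 mm, Ī = 11 499 mm⁴.
By symmetry the centroid is at mid-height, ȳ = 25 mm.
All pieces are centred on the centroidal x-axis, so I = ΣĪ (holes subtracted) = 1 423 836 mm⁴.

I_xx ≈ 1.4 × 10⁶ mm⁴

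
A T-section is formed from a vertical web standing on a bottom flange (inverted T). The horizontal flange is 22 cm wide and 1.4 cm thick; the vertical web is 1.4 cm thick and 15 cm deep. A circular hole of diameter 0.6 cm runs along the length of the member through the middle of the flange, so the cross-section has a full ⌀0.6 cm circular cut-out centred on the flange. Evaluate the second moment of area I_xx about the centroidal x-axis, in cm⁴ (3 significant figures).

Treat the section as a set of non-overlapping primitives; coordinates are from the bounding-box lower-left.
Flange: 22 × 1.4, A = 30.8 cm², y = 0.7 cm, Ī = 5.0307 cm⁴.
Web: 1.4 × 15, A = 21 cm², y = 8.9 cm, Ī = 393.75 cm⁴.
Hole (subtracted): ⌀0.6, A = 0.28274 cm², y = 0.7 cm, Ī = 0.0063617 cm⁴.
Centroid: ȳ = ΣA·y / ΣA = 4.0426 cm.
Transfer each piece to the centroidal x-axis using Ī + A·d² with d = y − 4.0426:
  flange: d = -3.3426 cm → contributes +349.15 cm⁴
  web: d = 4.8574 cm → contributes +889.24 cm⁴
  hole: d = -3.3426 cm → contributes −3.1654 cm⁴
Total I = 1235.2 cm⁴.

I_xx ≈ 1240 cm⁴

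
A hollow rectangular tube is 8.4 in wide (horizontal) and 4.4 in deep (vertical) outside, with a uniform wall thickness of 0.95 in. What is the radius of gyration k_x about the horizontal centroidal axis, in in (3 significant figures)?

Break the section into simple shapes (no overlaps), measuring from the bottom-left corner of the bounding box.
Outer rectangle: 8.4 × 4.4, A = 36.96 in², y = 2.2 in, Ī = 59.629 in⁴.
Inner void (subtracted): 6.5 × 2.5, A = 16.25 in², y = 2.2 in, Ī = 8.4635 in⁴.
By symmetry the centroid is at mid-height, ȳ = 2.2 in.
All pieces are centred on the horizontal centroidal axis, so I = ΣĪ (holes subtracted) = 51.165 in⁴.
Radius of gyration: k = √(I/A) = √(51.165 / 20.71) = 1.5718 in.

k_x ≈ 1.57 in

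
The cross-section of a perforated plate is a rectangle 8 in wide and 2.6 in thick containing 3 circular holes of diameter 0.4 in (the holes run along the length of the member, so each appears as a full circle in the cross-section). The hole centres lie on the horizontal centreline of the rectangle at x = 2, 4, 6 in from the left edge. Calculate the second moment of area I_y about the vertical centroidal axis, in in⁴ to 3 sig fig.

Split into non-overlapping primitives; take the origin at the lower-left of the bounding box.
Plate: 8 × 2.6, A = 20.8 in², x = 4 in, Ī = 110.93 in⁴.
Hole 1 (subtracted): ⌀0.4, A = 0.12566 in², x = 2 in, Ī = 0.0012566 in⁴.
Hole 2 (subtracted): ⌀0.4, A = 0.12566 in², x = 4 in, Ī = 0.0012566 in⁴.
Hole 3 (subtracted): ⌀0.4, A = 0.12566 in², x = 6 in, Ī = 0.0012566 in⁴.
By symmetry the centroid is at mid-width, x̄ = 4 in.
Transfer each piece to the vertical centroidal axis using Ī + A·d² with d = x − 4:
  plate: d = 0 in → contributes +110.93 in⁴
  hole 1: d = -2 in → contributes −0.50391 in⁴
  hole 2: d = 0 in → contributes −0.0012566 in⁴
  hole 3: d = 2 in → contributes −0.50391 in⁴
Total I = 109.92 in⁴.

I_y ≈ 110 in⁴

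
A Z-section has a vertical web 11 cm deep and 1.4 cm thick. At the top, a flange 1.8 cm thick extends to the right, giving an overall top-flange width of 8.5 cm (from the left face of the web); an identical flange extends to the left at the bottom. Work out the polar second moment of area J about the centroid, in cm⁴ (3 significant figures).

J ≈ 1270 cm⁴

Decompose the section into non-overlapping parts with the origin at the bottom-left of its bounding rectangle.
Web: 1.4 × 11, A = 15.4 cm², y = 5.5 cm, Ī = 155.28 cm⁴.
Top flange (beyond web): 7.1 × 1.8, A = 12.78 cm², y = 10.1 cm, Ī = 3.4506 cm⁴.
Bottom flange (beyond web): 7.1 × 1.8, A = 12.78 cm², y = 0.9 cm, Ī = 3.4506 cm⁴.
Centroid: ȳ = ΣA·y / ΣA = 5.5 cm.
Transfer each piece to the centroidal x-axis using Ī + A·d² with d = y − 5.5:
  web: d = 0 cm → contributes +155.28 cm⁴
  top flange (beyond web): d = 4.6 cm → contributes +273.88 cm⁴
  bottom flange (beyond web): d = -4.6 cm → contributes +273.88 cm⁴
Total I = 703.03 cm⁴.
For the y-axis: x̄ = 7.8 cm.
Repeating about the centroidal y-axis gives I_y = 571.57 cm⁴.
Polar second moment: J = I_x + I_y = 1274.6 cm⁴.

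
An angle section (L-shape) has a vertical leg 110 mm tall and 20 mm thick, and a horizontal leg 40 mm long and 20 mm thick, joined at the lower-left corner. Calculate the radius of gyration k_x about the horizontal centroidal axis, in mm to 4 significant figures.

k_x ≈ 33.50 mm

Treat the section as a set of non-overlapping primitives; coordinates are from the bounding-box lower-left.
Vertical leg: 20 × 110, A = 2 200 mm², y = 55 mm, Ī = 2 218 333 mm⁴.
Horizontal leg (remainder): 20 × 20, A = 400 mm², y = 10 mm, Ī = 13333.3 mm⁴.
Centroid: ȳ = ΣA·y / ΣA = 48.0769 mm.
Transfer each piece to the horizontal centroidal axis using Ī + A·d² with d = y − 48.0769:
  vertical leg: d = 6.92308 mm → contributes +2 323 777 mm⁴
  horizontal leg (remainder): d = -38.0769 mm → contributes +593 274 mm⁴
Total I = 2 917 051 mm⁴.
Radius of gyration: k = √(I/A) = √(2 917 051 / 2 600) = 33.4954 mm.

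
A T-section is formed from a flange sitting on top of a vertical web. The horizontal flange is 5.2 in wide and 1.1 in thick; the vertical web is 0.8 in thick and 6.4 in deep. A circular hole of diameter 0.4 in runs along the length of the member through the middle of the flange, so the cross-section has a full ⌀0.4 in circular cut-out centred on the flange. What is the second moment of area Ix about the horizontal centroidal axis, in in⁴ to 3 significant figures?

Break the section into simple shapes (no overlaps), measuring from the bottom-left corner of the bounding box.
Flange: 5.2 × 1.1, A = 5.72 in², y = 6.95 in, Ī = 0.57677 in⁴.
Web: 0.8 × 6.4, A = 5.12 in², y = 3.2 in, Ī = 17.476 in⁴.
Hole (subtracted): ⌀0.4, A = 0.12566 in², y = 6.95 in, Ī = 0.0012566 in⁴.
Centroid: ȳ = ΣA·y / ΣA = 5.158 in.
Transfer each piece to the horizontal centroidal axis using Ī + A·d² with d = y − 5.158:
  flange: d = 1.792 in → contributes +18.945 in⁴
  web: d = -1.958 in → contributes +37.105 in⁴
  hole: d = 1.792 in → contributes −0.40479 in⁴
Total I = 55.646 in⁴.

Ix ≈ 55.6 in⁴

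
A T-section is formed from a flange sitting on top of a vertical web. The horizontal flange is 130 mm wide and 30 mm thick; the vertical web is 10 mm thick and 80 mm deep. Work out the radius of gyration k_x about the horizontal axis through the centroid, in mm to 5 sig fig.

Treat the section as a set of non-overlapping primitives; coordinates are from the bounding-box lower-left.
Flange: 130 × 30, A = 3 900 mm², y = 95 mm, Ī = 292 500 mm⁴.
Web: 10 × 80, A = 800 mm², y = 40 mm, Ī = 426666.7 mm⁴.
Centroid: ȳ = ΣA·y / ΣA = 85.6383 mm.
Transfer each piece to the horizontal axis through the centroid using Ī + A·d² with d = y − 85.6383:
  flange: d = 9.361702 mm → contributes +634301.7 mm⁴
  web: d = -45.6383 mm → contributes +2 092 950 mm⁴
Total I = 2 727 252 mm⁴.
Radius of gyration: k = √(I/A) = √(2 727 252 / 4 700) = 24.08872 mm.

k_x ≈ 24.089 mm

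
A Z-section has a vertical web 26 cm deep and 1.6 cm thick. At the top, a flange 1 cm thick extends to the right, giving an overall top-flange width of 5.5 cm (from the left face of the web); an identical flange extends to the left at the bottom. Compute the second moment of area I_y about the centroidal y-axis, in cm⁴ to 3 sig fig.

I_y ≈ 77.7 cm⁴

Decompose the section into non-overlapping parts with the origin at the bottom-left of its bounding rectangle.
Web: 1.6 × 26, A = 41.6 cm², x = 4.7 cm, Ī = 8.8747 cm⁴.
Top flange (beyond web): 3.9 × 1, A = 3.9 cm², x = 7.45 cm, Ī = 4.9433 cm⁴.
Bottom flange (beyond web): 3.9 × 1, A = 3.9 cm², x = 1.95 cm, Ī = 4.9433 cm⁴.
Centroid: x̄ = ΣA·x / ΣA = 4.7 cm.
Transfer each piece to the centroidal y-axis using Ī + A·d² with d = x − 4.7:
  web: d = 0 cm → contributes +8.8747 cm⁴
  top flange (beyond web): d = 2.75 cm → contributes +34.437 cm⁴
  bottom flange (beyond web): d = -2.75 cm → contributes +34.437 cm⁴
Total I = 77.749 cm⁴.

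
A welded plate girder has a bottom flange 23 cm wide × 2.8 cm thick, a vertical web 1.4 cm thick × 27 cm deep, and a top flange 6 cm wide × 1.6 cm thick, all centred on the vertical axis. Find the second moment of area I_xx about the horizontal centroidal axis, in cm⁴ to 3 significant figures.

Treat the section as a set of non-overlapping primitives; coordinates are from the bounding-box lower-left.
Bottom plate: 23 × 2.8, A = 64.4 cm², y = 1.4 cm, Ī = 42.075 cm⁴.
Web plate: 1.4 × 27, A = 37.8 cm², y = 16.3 cm, Ī = 2296.4 cm⁴.
Top plate: 6 × 1.6, A = 9.6 cm², y = 30.6 cm, Ī = 2.048 cm⁴.
Centroid: ȳ = ΣA·y / ΣA = 8.9451 cm.
Transfer each piece to the horizontal centroidal axis using Ī + A·d² with d = y − 8.9451:
  bottom plate: d = -7.5451 cm → contributes +3708.3 cm⁴
  web plate: d = 7.3549 cm → contributes +4341.1 cm⁴
  top plate: d = 21.655 cm → contributes +4503.8 cm⁴
Total I = 12 553 cm⁴.

I_xx ≈ 1.26 × 10⁴ cm⁴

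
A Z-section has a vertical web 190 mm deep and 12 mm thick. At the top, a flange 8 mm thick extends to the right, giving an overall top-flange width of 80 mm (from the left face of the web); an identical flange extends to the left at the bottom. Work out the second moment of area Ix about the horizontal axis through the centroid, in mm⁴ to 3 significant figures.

Ix ≈ 1.59 × 10⁷ mm⁴

Decompose the section into non-overlapping parts with the origin at the bottom-left of its bounding rectangle.
Web: 12 × 190, A = 2 280 mm², y = 95 mm, Ī = 6 859 000 mm⁴.
Top flange (beyond web): 68 × 8, A = 544 mm², y = 186 mm, Ī = 2901.3 mm⁴.
Bottom flange (beyond web): 68 × 8, A = 544 mm², y = 4 mm, Ī = 2901.3 mm⁴.
Centroid: ȳ = ΣA·y / ΣA = 95 mm.
Transfer each piece to the horizontal axis through the centroid using Ī + A·d² with d = y − 95:
  web: d = 0 mm → contributes +6 859 000 mm⁴
  top flange (beyond web): d = 91 mm → contributes +4 507 765 mm⁴
  bottom flange (beyond web): d = -91 mm → contributes +4 507 765 mm⁴
Total I = 15 874 531 mm⁴.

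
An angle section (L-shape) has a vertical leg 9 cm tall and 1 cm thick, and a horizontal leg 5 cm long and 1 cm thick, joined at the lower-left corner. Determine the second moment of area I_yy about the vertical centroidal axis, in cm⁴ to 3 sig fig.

Decompose the section into non-overlapping parts with the origin at the bottom-left of its bounding rectangle.
Vertical leg: 1 × 9, A = 9 cm², x = 0.5 cm, Ī = 0.75 cm⁴.
Horizontal leg (remainder): 4 × 1, A = 4 cm², x = 3 cm, Ī = 5.3333 cm⁴.
Centroid: x̄ = ΣA·x / ΣA = 1.2692 cm.
Transfer each piece to the vertical centroidal axis using Ī + A·d² with d = x − 1.2692:
  vertical leg: d = -0.76923 cm → contributes +6.0754 cm⁴
  horizontal leg (remainder): d = 1.7308 cm → contributes +17.316 cm⁴
Total I = 23.391 cm⁴.

I_yy ≈ 23.4 cm⁴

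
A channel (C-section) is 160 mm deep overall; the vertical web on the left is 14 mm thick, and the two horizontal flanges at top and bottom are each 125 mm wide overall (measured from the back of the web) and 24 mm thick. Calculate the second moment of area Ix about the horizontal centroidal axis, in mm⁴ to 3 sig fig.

Ix ≈ 2.97 × 10⁷ mm⁴

Decompose the section into non-overlapping parts with the origin at the bottom-left of its bounding rectangle.
Web: 14 × 160, A = 2 240 mm², y = 80 mm, Ī = 4 778 667 mm⁴.
Top flange (beyond web): 111 × 24, A = 2 664 mm², y = 148 mm, Ī = 127 872 mm⁴.
Bottom flange (beyond web): 111 × 24, A = 2 664 mm², y = 12 mm, Ī = 127 872 mm⁴.
By symmetry the centroid is at mid-height, ȳ = 80 mm.
Transfer each piece to the horizontal centroidal axis using Ī + A·d² with d = y − 80:
  web: d = 0 mm → contributes +4 778 667 mm⁴
  top flange (beyond web): d = 68 mm → contributes +12 446 208 mm⁴
  bottom flange (beyond web): d = -68 mm → contributes +12 446 208 mm⁴
Total I = 29 671 083 mm⁴.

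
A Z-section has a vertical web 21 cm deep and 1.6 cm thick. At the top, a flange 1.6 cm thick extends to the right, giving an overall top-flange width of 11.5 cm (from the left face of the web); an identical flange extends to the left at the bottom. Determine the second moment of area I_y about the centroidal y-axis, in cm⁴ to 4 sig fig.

I_y ≈ 1313 cm⁴

Split into non-overlapping primitives; take the origin at the lower-left of the bounding box.
Web: 1.6 × 21, A = 33.6 cm², x = 10.7 cm, Ī = 7.168 cm⁴.
Top flange (beyond web): 9.9 × 1.6, A = 15.84 cm², x = 16.45 cm, Ī = 129.373 cm⁴.
Bottom flange (beyond web): 9.9 × 1.6, A = 15.84 cm², x = 4.95 cm, Ī = 129.373 cm⁴.
Centroid: x̄ = ΣA·x / ΣA = 10.7 cm.
Transfer each piece to the centroidal y-axis using Ī + A·d² with d = x − 10.7:
  web: d = 0 cm → contributes +7.168 cm⁴
  top flange (beyond web): d = 5.75 cm → contributes +653.083 cm⁴
  bottom flange (beyond web): d = -5.75 cm → contributes +653.083 cm⁴
Total I = 1313.33 cm⁴.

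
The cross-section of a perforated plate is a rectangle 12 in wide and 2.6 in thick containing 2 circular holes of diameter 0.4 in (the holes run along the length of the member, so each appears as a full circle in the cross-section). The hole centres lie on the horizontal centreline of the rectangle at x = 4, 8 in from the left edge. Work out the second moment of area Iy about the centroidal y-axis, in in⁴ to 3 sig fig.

Split into non-overlapping primitives; take the origin at the lower-left of the bounding box.
Plate: 12 × 2.6, A = 31.2 in², x = 6 in, Ī = 374.4 in⁴.
Hole 1 (subtracted): ⌀0.4, A = 0.12566 in², x = 4 in, Ī = 0.0012566 in⁴.
Hole 2 (subtracted): ⌀0.4, A = 0.12566 in², x = 8 in, Ī = 0.0012566 in⁴.
By symmetry the centroid is at mid-width, x̄ = 6 in.
Transfer each piece to the centroidal y-axis using Ī + A·d² with d = x − 6:
  plate: d = 0 in → contributes +374.4 in⁴
  hole 1: d = -2 in → contributes −0.50391 in⁴
  hole 2: d = 2 in → contributes −0.50391 in⁴
Total I = 373.39 in⁴.

Iy ≈ 373 in⁴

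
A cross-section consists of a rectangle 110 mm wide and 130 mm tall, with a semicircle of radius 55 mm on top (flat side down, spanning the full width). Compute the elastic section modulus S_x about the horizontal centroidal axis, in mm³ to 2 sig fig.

S_x ≈ 5.0 × 10⁵ mm³

Break the section into simple shapes (no overlaps), measuring from the bottom-left corner of the bounding box.
Rectangular body: 110 × 130, A = 14 300 mm², y = 65 mm, Ī = 20 139 167 mm⁴.
Semicircular cap: semicircle r = 55, A = 4 752 mm², y = 153.3 mm, Ī = 1 004 345 mm⁴.
Centroid: ȳ = ΣA·y / ΣA = 87.03 mm.
Transfer each piece to the horizontal centroidal axis using Ī + A·d² with d = y − 87.03:
  rectangular body: d = -22.03 mm → contributes +27 081 453 mm⁴
  semicircular cap: d = 66.31 mm → contributes +21 896 985 mm⁴
Total I = 48 978 438 mm⁴.
Extreme fibre distance c = 97.97 mm; S = I/c = 499 951 mm³.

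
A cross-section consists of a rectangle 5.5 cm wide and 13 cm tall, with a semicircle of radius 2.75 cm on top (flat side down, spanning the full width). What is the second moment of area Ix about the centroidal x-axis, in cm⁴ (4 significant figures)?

Split into non-overlapping primitives; take the origin at the lower-left of the bounding box.
Rectangular body: 5.5 × 13, A = 71.5 cm², y = 6.5 cm, Ī = 1006.96 cm⁴.
Semicircular cap: semicircle r = 2.75, A = 11.8791 cm², y = 14.1671 cm, Ī = 6.27715 cm⁴.
Centroid: ȳ = ΣA·y / ΣA = 7.59235 cm.
Transfer each piece to the centroidal x-axis using Ī + A·d² with d = y − 7.59235:
  rectangular body: d = -1.09235 cm → contributes +1092.27 cm⁴
  semicircular cap: d = 6.57479 cm → contributes +519.787 cm⁴
Total I = 1612.06 cm⁴.

Ix ≈ 1612 cm⁴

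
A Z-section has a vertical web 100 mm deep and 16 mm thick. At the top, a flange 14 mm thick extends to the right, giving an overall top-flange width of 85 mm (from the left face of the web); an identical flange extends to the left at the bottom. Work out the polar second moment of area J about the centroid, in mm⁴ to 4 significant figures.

J ≈ 9.227 × 10⁶ mm⁴

Break the section into simple shapes (no overlaps), measuring from the bottom-left corner of the bounding box.
Web: 16 × 100, A = 1 600 mm², y = 50 mm, Ī = 1 333 333 mm⁴.
Top flange (beyond web): 69 × 14, A = 966 mm², y = 93 mm, Ī = 15 778 mm⁴.
Bottom flange (beyond web): 69 × 14, A = 966 mm², y = 7 mm, Ī = 15 778 mm⁴.
Centroid: ȳ = ΣA·y / ΣA = 50 mm.
Transfer each piece to the centroidal x-axis using Ī + A·d² with d = y − 50:
  web: d = 0 mm → contributes +1 333 333 mm⁴
  top flange (beyond web): d = 43 mm → contributes +1 801 912 mm⁴
  bottom flange (beyond web): d = -43 mm → contributes +1 801 912 mm⁴
Total I = 4 937 157 mm⁴.
For the y-axis: x̄ = 77 mm.
Repeating about the centroidal y-axis gives I_y = 4 290 329 mm⁴.
Polar second moment: J = I_x + I_y = 9 227 487 mm⁴.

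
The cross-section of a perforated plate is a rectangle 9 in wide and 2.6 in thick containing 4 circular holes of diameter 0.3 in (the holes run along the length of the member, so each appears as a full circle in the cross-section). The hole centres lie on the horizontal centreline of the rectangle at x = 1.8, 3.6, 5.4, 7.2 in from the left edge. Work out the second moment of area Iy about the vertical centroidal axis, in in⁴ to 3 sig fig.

Iy ≈ 157 in⁴

Break the section into simple shapes (no overlaps), measuring from the bottom-left corner of the bounding box.
Plate: 9 × 2.6, A = 23.4 in², x = 4.5 in, Ī = 157.95 in⁴.
Hole 1 (subtracted): ⌀0.3, A = 0.070686 in², x = 1.8 in, Ī = 0.00039761 in⁴.
Hole 2 (subtracted): ⌀0.3, A = 0.070686 in², x = 3.6 in, Ī = 0.00039761 in⁴.
Hole 3 (subtracted): ⌀0.3, A = 0.070686 in², x = 5.4 in, Ī = 0.00039761 in⁴.
Hole 4 (subtracted): ⌀0.3, A = 0.070686 in², x = 7.2 in, Ī = 0.00039761 in⁴.
By symmetry the centroid is at mid-width, x̄ = 4.5 in.
Transfer each piece to the vertical centroidal axis using Ī + A·d² with d = x − 4.5:
  plate: d = 0 in → contributes +157.95 in⁴
  hole 1: d = -2.7 in → contributes −0.5157 in⁴
  hole 2: d = -0.9 in → contributes −0.057653 in⁴
  hole 3: d = 0.9 in → contributes −0.057653 in⁴
  hole 4: d = 2.7 in → contributes −0.5157 in⁴
Total I = 156.8 in⁴.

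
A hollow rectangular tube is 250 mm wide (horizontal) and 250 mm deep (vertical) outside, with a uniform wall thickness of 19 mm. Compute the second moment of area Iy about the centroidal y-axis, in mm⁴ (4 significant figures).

Iy ≈ 1.572 × 10⁸ mm⁴

Split into non-overlapping primitives; take the origin at the lower-left of the bounding box.
Outer rectangle: 250 × 250, A = 62 500 mm², x = 125 mm, Ī = 325 520 833 mm⁴.
Inner void (subtracted): 212 × 212, A = 44 944 mm², x = 125 mm, Ī = 168 330 261 mm⁴.
By symmetry the centroid is at mid-width, x̄ = 125 mm.
All pieces are centred on the centroidal y-axis, so I = ΣĪ (holes subtracted) = 157 190 572 mm⁴.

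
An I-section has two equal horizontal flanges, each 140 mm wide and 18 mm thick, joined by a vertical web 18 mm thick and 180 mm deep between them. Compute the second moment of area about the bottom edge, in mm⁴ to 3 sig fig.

Decompose the section into non-overlapping parts with the origin at the bottom-left of its bounding rectangle.
Bottom flange: 140 × 18, A = 2 520 mm², y = 9 mm, Ī = 68 040 mm⁴.
Web: 18 × 180, A = 3 240 mm², y = 108 mm, Ī = 8 748 000 mm⁴.
Top flange: 140 × 18, A = 2 520 mm², y = 207 mm, Ī = 68 040 mm⁴.
Transfer each piece to the bottom edge using Ī + A·d² with d = y − 0:
  bottom flange: d = 9 mm → contributes +272 160 mm⁴
  web: d = 108 mm → contributes +46 539 360 mm⁴
  top flange: d = 207 mm → contributes +108 047 520 mm⁴
Total I = 154 859 040 mm⁴.

I_base ≈ 1.55 × 10⁸ mm⁴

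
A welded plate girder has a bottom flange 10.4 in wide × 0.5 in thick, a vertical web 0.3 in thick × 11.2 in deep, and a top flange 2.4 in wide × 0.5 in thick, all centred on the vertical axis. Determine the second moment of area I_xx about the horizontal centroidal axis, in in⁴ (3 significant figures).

Treat the section as a set of non-overlapping primitives; coordinates are from the bounding-box lower-left.
Bottom plate: 10.4 × 0.5, A = 5.2 in², y = 0.25 in, Ī = 0.10833 in⁴.
Web plate: 0.3 × 11.2, A = 3.36 in², y = 6.1 in, Ī = 35.123 in⁴.
Top plate: 2.4 × 0.5, A = 1.2 in², y = 11.95 in, Ī = 0.025 in⁴.
Centroid: ȳ = ΣA·y / ΣA = 3.7025 in.
Transfer each piece to the horizontal centroidal axis using Ī + A·d² with d = y − 3.7025:
  bottom plate: d = -3.4525 in → contributes +62.09 in⁴
  web plate: d = 2.3975 in → contributes +54.437 in⁴
  top plate: d = 8.2475 in → contributes +81.651 in⁴
Total I = 198.18 in⁴.

I_xx ≈ 198 in⁴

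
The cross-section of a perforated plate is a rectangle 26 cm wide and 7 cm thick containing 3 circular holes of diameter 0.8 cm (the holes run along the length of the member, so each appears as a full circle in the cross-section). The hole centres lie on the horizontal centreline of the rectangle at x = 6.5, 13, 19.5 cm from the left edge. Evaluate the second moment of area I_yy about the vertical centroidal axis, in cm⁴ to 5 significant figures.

Treat the section as a set of non-overlapping primitives; coordinates are from the bounding-box lower-left.
Plate: 26 × 7, A = 182 cm², x = 13 cm, Ī = 10252.67 cm⁴.
Hole 1 (subtracted): ⌀0.8, A = 0.5026548 cm², x = 6.5 cm, Ī = 0.02010619 cm⁴.
Hole 2 (subtracted): ⌀0.8, A = 0.5026548 cm², x = 13 cm, Ī = 0.02010619 cm⁴.
Hole 3 (subtracted): ⌀0.8, A = 0.5026548 cm², x = 19.5 cm, Ī = 0.02010619 cm⁴.
By symmetry the centroid is at mid-width, x̄ = 13 cm.
Transfer each piece to the vertical centroidal axis using Ī + A·d² with d = x − 13:
  plate: d = 0 cm → contributes +10252.67 cm⁴
  hole 1: d = -6.5 cm → contributes −21.25727 cm⁴
  hole 2: d = 0 cm → contributes −0.02010619 cm⁴
  hole 3: d = 6.5 cm → contributes −21.25727 cm⁴
Total I = 10210.13 cm⁴.

I_yy ≈ 1.0210 × 10⁴ cm⁴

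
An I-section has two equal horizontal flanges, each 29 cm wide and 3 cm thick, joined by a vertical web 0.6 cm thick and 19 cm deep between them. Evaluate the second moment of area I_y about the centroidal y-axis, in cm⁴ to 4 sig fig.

I_y ≈ 1.219 × 10⁴ cm⁴

Treat the section as a set of non-overlapping primitives; coordinates are from the bounding-box lower-left.
Bottom flange: 29 × 3, A = 87 cm², x = 14.5 cm, Ī = 6097.25 cm⁴.
Web: 0.6 × 19, A = 11.4 cm², x = 14.5 cm, Ī = 0.342 cm⁴.
Top flange: 29 × 3, A = 87 cm², x = 14.5 cm, Ī = 6097.25 cm⁴.
By symmetry the centroid is at mid-width, x̄ = 14.5 cm.
All pieces are centred on the centroidal y-axis, so I = ΣĪ = 12194.8 cm⁴.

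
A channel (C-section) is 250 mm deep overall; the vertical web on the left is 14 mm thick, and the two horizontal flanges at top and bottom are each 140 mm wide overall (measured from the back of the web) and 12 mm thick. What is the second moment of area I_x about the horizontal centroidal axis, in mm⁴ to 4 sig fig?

Decompose the section into non-overlapping parts with the origin at the bottom-left of its bounding rectangle.
Web: 14 × 250, A = 3 500 mm², y = 125 mm, Ī = 18 229 167 mm⁴.
Top flange (beyond web): 126 × 12, A = 1 512 mm², y = 244 mm, Ī = 18 144 mm⁴.
Bottom flange (beyond web): 126 × 12, A = 1 512 mm², y = 6 mm, Ī = 18 144 mm⁴.
By symmetry the centroid is at mid-height, ȳ = 125 mm.
Transfer each piece to the horizontal centroidal axis using Ī + A·d² with d = y − 125:
  web: d = 0 mm → contributes +18 229 167 mm⁴
  top flange (beyond web): d = 119 mm → contributes +21 429 576 mm⁴
  bottom flange (beyond web): d = -119 mm → contributes +21 429 576 mm⁴
Total I = 61 088 319 mm⁴.

I_x ≈ 6.109 × 10⁷ mm⁴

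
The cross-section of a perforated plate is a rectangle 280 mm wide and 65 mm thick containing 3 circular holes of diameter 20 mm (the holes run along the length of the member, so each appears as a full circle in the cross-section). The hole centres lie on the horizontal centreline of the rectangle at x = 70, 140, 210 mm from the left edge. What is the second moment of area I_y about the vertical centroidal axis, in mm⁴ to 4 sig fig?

Break the section into simple shapes (no overlaps), measuring from the bottom-left corner of the bounding box.
Plate: 280 × 65, A = 18 200 mm², x = 140 mm, Ī = 118 906 667 mm⁴.
Hole 1 (subtracted): ⌀20, A = 314.159 mm², x = 70 mm, Ī = 7853.98 mm⁴.
Hole 2 (subtracted): ⌀20, A = 314.159 mm², x = 140 mm, Ī = 7853.98 mm⁴.
Hole 3 (subtracted): ⌀20, A = 314.159 mm², x = 210 mm, Ī = 7853.98 mm⁴.
By symmetry the centroid is at mid-width, x̄ = 140 mm.
Transfer each piece to the vertical centroidal axis using Ī + A·d² with d = x − 140:
  plate: d = 0 mm → contributes +118 906 667 mm⁴
  hole 1: d = -70 mm → contributes −1 547 234 mm⁴
  hole 2: d = 0 mm → contributes −7853.98 mm⁴
  hole 3: d = 70 mm → contributes −1 547 234 mm⁴
Total I = 115 804 344 mm⁴.

I_y ≈ 1.158 × 10⁸ mm⁴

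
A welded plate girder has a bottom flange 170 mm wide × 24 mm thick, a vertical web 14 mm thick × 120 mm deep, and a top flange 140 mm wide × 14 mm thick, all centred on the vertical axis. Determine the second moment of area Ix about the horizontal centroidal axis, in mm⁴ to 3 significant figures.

Ix ≈ 2.88 × 10⁷ mm⁴

Decompose the section into non-overlapping parts with the origin at the bottom-left of its bounding rectangle.
Bottom plate: 170 × 24, A = 4 080 mm², y = 12 mm, Ī = 195 840 mm⁴.
Web plate: 14 × 120, A = 1 680 mm², y = 84 mm, Ī = 2 016 000 mm⁴.
Top plate: 140 × 14, A = 1 960 mm², y = 151 mm, Ī = 32 013 mm⁴.
Centroid: ȳ = ΣA·y / ΣA = 62.959 mm.
Transfer each piece to the horizontal centroidal axis using Ī + A·d² with d = y − 62.959:
  bottom plate: d = -50.959 mm → contributes +10 790 677 mm⁴
  web plate: d = 21.041 mm → contributes +2 759 808 mm⁴
  top plate: d = 88.041 mm → contributes +15 224 556 mm⁴
Total I = 28 775 040 mm⁴.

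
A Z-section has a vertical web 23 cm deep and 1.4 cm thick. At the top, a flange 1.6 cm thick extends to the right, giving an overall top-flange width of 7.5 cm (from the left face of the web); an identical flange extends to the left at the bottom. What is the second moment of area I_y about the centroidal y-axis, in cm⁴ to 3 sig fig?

Treat the section as a set of non-overlapping primitives; coordinates are from the bounding-box lower-left.
Web: 1.4 × 23, A = 32.2 cm², x = 6.8 cm, Ī = 5.2593 cm⁴.
Top flange (beyond web): 6.1 × 1.6, A = 9.76 cm², x = 10.55 cm, Ī = 30.264 cm⁴.
Bottom flange (beyond web): 6.1 × 1.6, A = 9.76 cm², x = 3.05 cm, Ī = 30.264 cm⁴.
Centroid: x̄ = ΣA·x / ΣA = 6.8 cm.
Transfer each piece to the centroidal y-axis using Ī + A·d² with d = x − 6.8:
  web: d = 0 cm → contributes +5.2593 cm⁴
  top flange (beyond web): d = 3.75 cm → contributes +167.51 cm⁴
  bottom flange (beyond web): d = -3.75 cm → contributes +167.51 cm⁴
Total I = 340.29 cm⁴.

I_y ≈ 340 cm⁴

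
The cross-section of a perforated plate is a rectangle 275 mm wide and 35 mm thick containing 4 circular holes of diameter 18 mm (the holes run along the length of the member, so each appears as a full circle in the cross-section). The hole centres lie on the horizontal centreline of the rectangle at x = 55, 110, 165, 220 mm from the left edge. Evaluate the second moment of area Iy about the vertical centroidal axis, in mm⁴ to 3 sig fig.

Iy ≈ 5.68 × 10⁷ mm⁴

Treat the section as a set of non-overlapping primitives; coordinates are from the bounding-box lower-left.
Plate: 275 × 35, A = 9 625 mm², x = 137.5 mm, Ī = 60 657 552 mm⁴.
Hole 1 (subtracted): ⌀18, A = 254.47 mm², x = 55 mm, Ī = 5 153 mm⁴.
Hole 2 (subtracted): ⌀18, A = 254.47 mm², x = 110 mm, Ī = 5 153 mm⁴.
Hole 3 (subtracted): ⌀18, A = 254.47 mm², x = 165 mm, Ī = 5 153 mm⁴.
Hole 4 (subtracted): ⌀18, A = 254.47 mm², x = 220 mm, Ī = 5 153 mm⁴.
By symmetry the centroid is at mid-width, x̄ = 137.5 mm.
Transfer each piece to the vertical centroidal axis using Ī + A·d² with d = x − 137.5:
  plate: d = 0 mm → contributes +60 657 552 mm⁴
  hole 1: d = -82.5 mm → contributes −1 737 133 mm⁴
  hole 2: d = -27.5 mm → contributes −197 595 mm⁴
  hole 3: d = 27.5 mm → contributes −197 595 mm⁴
  hole 4: d = 82.5 mm → contributes −1 737 133 mm⁴
Total I = 56 788 096 mm⁴.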